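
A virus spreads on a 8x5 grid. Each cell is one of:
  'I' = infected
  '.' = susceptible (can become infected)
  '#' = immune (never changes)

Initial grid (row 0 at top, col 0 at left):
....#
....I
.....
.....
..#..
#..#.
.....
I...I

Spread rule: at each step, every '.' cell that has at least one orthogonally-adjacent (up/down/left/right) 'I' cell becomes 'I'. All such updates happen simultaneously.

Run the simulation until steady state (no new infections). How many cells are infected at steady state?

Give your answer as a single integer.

Answer: 36

Derivation:
Step 0 (initial): 3 infected
Step 1: +6 new -> 9 infected
Step 2: +8 new -> 17 infected
Step 3: +7 new -> 24 infected
Step 4: +7 new -> 31 infected
Step 5: +4 new -> 35 infected
Step 6: +1 new -> 36 infected
Step 7: +0 new -> 36 infected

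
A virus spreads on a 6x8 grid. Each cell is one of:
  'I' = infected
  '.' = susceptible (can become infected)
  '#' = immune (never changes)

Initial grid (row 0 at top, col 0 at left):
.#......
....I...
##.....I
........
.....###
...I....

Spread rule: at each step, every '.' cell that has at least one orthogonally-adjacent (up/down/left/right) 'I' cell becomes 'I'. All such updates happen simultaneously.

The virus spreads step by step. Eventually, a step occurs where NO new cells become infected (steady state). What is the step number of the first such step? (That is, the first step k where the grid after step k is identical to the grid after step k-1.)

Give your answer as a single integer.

Answer: 6

Derivation:
Step 0 (initial): 3 infected
Step 1: +10 new -> 13 infected
Step 2: +14 new -> 27 infected
Step 3: +9 new -> 36 infected
Step 4: +4 new -> 40 infected
Step 5: +2 new -> 42 infected
Step 6: +0 new -> 42 infected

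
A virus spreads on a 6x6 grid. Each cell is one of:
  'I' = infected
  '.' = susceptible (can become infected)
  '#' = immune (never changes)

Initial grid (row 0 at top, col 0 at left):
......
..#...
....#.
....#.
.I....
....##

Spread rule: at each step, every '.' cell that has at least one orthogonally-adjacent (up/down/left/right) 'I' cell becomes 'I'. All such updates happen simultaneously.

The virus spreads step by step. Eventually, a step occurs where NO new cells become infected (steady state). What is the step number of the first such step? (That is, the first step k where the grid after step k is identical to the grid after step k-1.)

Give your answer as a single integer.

Answer: 9

Derivation:
Step 0 (initial): 1 infected
Step 1: +4 new -> 5 infected
Step 2: +6 new -> 11 infected
Step 3: +6 new -> 17 infected
Step 4: +4 new -> 21 infected
Step 5: +4 new -> 25 infected
Step 6: +3 new -> 28 infected
Step 7: +2 new -> 30 infected
Step 8: +1 new -> 31 infected
Step 9: +0 new -> 31 infected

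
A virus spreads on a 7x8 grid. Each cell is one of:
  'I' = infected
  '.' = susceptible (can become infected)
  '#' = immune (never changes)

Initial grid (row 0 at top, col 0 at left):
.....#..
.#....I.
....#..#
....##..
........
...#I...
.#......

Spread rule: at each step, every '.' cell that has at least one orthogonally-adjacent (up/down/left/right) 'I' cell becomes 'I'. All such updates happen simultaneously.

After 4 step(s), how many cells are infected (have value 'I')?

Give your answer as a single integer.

Step 0 (initial): 2 infected
Step 1: +7 new -> 9 infected
Step 2: +9 new -> 18 infected
Step 3: +9 new -> 27 infected
Step 4: +8 new -> 35 infected

Answer: 35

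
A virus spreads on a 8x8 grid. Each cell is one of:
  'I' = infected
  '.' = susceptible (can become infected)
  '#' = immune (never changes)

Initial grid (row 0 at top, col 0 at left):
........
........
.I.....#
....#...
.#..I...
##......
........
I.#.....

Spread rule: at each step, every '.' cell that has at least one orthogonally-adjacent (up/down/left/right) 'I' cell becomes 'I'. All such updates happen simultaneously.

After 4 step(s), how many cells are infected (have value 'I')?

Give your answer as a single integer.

Answer: 49

Derivation:
Step 0 (initial): 3 infected
Step 1: +9 new -> 12 infected
Step 2: +14 new -> 26 infected
Step 3: +14 new -> 40 infected
Step 4: +9 new -> 49 infected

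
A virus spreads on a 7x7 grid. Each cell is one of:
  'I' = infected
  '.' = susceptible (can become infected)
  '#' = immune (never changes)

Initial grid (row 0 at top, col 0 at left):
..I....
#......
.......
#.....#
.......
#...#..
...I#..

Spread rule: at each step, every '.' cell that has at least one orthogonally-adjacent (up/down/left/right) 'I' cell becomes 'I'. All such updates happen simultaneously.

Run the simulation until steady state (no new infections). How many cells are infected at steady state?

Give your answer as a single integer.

Answer: 43

Derivation:
Step 0 (initial): 2 infected
Step 1: +5 new -> 7 infected
Step 2: +8 new -> 15 infected
Step 3: +10 new -> 25 infected
Step 4: +8 new -> 33 infected
Step 5: +6 new -> 39 infected
Step 6: +3 new -> 42 infected
Step 7: +1 new -> 43 infected
Step 8: +0 new -> 43 infected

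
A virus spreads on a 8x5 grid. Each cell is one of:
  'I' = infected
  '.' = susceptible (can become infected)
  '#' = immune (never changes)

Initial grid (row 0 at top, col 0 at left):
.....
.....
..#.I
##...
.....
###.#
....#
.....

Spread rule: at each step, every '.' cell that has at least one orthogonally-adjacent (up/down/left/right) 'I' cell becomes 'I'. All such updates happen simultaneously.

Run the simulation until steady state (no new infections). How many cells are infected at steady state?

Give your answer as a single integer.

Step 0 (initial): 1 infected
Step 1: +3 new -> 4 infected
Step 2: +4 new -> 8 infected
Step 3: +4 new -> 12 infected
Step 4: +4 new -> 16 infected
Step 5: +5 new -> 21 infected
Step 6: +5 new -> 26 infected
Step 7: +3 new -> 29 infected
Step 8: +2 new -> 31 infected
Step 9: +1 new -> 32 infected
Step 10: +0 new -> 32 infected

Answer: 32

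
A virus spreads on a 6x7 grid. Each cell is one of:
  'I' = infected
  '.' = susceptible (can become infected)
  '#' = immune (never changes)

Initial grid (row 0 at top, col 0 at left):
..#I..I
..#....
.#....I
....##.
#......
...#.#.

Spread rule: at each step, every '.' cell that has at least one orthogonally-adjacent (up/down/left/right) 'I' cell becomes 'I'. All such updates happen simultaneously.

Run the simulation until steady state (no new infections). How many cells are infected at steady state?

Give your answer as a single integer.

Answer: 34

Derivation:
Step 0 (initial): 3 infected
Step 1: +6 new -> 9 infected
Step 2: +5 new -> 14 infected
Step 3: +4 new -> 18 infected
Step 4: +3 new -> 21 infected
Step 5: +3 new -> 24 infected
Step 6: +3 new -> 27 infected
Step 7: +2 new -> 29 infected
Step 8: +2 new -> 31 infected
Step 9: +2 new -> 33 infected
Step 10: +1 new -> 34 infected
Step 11: +0 new -> 34 infected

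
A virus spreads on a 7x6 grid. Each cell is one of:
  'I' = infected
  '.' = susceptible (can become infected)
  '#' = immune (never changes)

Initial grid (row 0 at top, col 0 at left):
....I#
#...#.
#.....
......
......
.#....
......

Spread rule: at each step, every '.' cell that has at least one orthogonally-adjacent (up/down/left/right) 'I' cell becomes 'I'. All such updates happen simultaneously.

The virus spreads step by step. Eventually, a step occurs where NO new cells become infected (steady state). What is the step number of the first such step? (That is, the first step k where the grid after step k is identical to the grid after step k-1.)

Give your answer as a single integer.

Answer: 11

Derivation:
Step 0 (initial): 1 infected
Step 1: +1 new -> 2 infected
Step 2: +2 new -> 4 infected
Step 3: +3 new -> 7 infected
Step 4: +5 new -> 12 infected
Step 5: +5 new -> 17 infected
Step 6: +6 new -> 23 infected
Step 7: +6 new -> 29 infected
Step 8: +4 new -> 33 infected
Step 9: +3 new -> 36 infected
Step 10: +1 new -> 37 infected
Step 11: +0 new -> 37 infected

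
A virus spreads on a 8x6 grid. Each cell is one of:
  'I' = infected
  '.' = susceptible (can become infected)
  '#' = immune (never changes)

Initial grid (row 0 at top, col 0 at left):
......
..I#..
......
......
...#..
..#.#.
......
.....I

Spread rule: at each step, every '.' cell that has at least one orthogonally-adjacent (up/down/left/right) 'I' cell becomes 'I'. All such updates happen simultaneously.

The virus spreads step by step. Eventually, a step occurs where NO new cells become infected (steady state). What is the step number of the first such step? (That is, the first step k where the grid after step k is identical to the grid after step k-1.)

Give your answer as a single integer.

Step 0 (initial): 2 infected
Step 1: +5 new -> 7 infected
Step 2: +9 new -> 16 infected
Step 3: +10 new -> 26 infected
Step 4: +11 new -> 37 infected
Step 5: +5 new -> 42 infected
Step 6: +2 new -> 44 infected
Step 7: +0 new -> 44 infected

Answer: 7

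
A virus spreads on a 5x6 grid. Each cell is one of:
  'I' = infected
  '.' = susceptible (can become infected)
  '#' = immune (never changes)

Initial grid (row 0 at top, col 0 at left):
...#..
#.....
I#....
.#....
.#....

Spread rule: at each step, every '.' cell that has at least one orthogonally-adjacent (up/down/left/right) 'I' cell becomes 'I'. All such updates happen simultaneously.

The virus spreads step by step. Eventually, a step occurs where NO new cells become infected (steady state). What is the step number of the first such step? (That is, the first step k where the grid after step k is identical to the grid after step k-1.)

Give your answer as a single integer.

Step 0 (initial): 1 infected
Step 1: +1 new -> 2 infected
Step 2: +1 new -> 3 infected
Step 3: +0 new -> 3 infected

Answer: 3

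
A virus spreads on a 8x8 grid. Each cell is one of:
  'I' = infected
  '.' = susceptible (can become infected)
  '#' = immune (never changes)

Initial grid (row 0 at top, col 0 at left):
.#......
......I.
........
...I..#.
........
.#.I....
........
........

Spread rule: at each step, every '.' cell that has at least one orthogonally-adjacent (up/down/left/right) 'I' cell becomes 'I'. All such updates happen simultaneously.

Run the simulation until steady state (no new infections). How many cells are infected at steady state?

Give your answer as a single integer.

Answer: 61

Derivation:
Step 0 (initial): 3 infected
Step 1: +11 new -> 14 infected
Step 2: +16 new -> 30 infected
Step 3: +13 new -> 43 infected
Step 4: +11 new -> 54 infected
Step 5: +5 new -> 59 infected
Step 6: +2 new -> 61 infected
Step 7: +0 new -> 61 infected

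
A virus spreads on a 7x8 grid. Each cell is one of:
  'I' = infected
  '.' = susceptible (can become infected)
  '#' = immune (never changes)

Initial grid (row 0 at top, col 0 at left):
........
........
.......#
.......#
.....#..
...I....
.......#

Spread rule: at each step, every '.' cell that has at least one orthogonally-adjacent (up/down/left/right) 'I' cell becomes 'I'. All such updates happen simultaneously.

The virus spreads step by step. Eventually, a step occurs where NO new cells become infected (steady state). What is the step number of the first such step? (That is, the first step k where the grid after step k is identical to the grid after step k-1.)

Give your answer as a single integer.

Answer: 10

Derivation:
Step 0 (initial): 1 infected
Step 1: +4 new -> 5 infected
Step 2: +7 new -> 12 infected
Step 3: +8 new -> 20 infected
Step 4: +10 new -> 30 infected
Step 5: +8 new -> 38 infected
Step 6: +6 new -> 44 infected
Step 7: +4 new -> 48 infected
Step 8: +3 new -> 51 infected
Step 9: +1 new -> 52 infected
Step 10: +0 new -> 52 infected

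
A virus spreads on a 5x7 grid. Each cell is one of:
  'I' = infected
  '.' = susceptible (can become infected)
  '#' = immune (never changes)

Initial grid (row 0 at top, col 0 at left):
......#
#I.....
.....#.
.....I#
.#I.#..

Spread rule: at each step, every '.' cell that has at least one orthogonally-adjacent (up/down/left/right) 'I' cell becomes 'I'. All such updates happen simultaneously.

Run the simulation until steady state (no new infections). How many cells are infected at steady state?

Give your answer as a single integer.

Step 0 (initial): 3 infected
Step 1: +7 new -> 10 infected
Step 2: +9 new -> 19 infected
Step 3: +4 new -> 23 infected
Step 4: +3 new -> 26 infected
Step 5: +2 new -> 28 infected
Step 6: +1 new -> 29 infected
Step 7: +0 new -> 29 infected

Answer: 29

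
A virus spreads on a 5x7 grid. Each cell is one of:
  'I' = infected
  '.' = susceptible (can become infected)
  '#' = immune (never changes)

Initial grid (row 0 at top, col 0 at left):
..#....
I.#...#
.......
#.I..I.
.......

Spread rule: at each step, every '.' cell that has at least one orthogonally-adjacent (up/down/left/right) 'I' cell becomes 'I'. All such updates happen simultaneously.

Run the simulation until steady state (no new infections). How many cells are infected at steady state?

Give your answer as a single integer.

Answer: 31

Derivation:
Step 0 (initial): 3 infected
Step 1: +11 new -> 14 infected
Step 2: +10 new -> 24 infected
Step 3: +4 new -> 28 infected
Step 4: +3 new -> 31 infected
Step 5: +0 new -> 31 infected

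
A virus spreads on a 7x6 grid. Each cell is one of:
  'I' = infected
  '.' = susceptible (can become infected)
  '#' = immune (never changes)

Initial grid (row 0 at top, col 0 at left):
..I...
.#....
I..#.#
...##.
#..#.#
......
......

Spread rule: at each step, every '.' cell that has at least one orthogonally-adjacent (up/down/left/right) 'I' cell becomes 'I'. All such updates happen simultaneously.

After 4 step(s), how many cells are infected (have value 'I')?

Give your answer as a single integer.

Step 0 (initial): 2 infected
Step 1: +6 new -> 8 infected
Step 2: +5 new -> 13 infected
Step 3: +4 new -> 17 infected
Step 4: +4 new -> 21 infected

Answer: 21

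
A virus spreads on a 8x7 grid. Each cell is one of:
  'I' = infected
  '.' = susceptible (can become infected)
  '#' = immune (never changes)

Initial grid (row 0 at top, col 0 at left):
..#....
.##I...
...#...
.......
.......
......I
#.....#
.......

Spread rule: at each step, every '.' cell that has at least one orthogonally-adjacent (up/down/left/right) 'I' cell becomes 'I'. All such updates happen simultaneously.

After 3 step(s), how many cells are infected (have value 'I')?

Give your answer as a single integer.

Answer: 23

Derivation:
Step 0 (initial): 2 infected
Step 1: +4 new -> 6 infected
Step 2: +7 new -> 13 infected
Step 3: +10 new -> 23 infected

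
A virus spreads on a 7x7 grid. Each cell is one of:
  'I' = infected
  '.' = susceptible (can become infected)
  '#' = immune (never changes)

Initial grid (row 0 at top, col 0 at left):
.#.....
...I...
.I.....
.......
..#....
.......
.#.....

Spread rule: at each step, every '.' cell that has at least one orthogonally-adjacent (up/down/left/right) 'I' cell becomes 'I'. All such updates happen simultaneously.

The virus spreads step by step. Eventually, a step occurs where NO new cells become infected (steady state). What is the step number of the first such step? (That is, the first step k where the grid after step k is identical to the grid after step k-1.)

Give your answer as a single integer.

Step 0 (initial): 2 infected
Step 1: +8 new -> 10 infected
Step 2: +9 new -> 19 infected
Step 3: +8 new -> 27 infected
Step 4: +7 new -> 34 infected
Step 5: +6 new -> 40 infected
Step 6: +3 new -> 43 infected
Step 7: +2 new -> 45 infected
Step 8: +1 new -> 46 infected
Step 9: +0 new -> 46 infected

Answer: 9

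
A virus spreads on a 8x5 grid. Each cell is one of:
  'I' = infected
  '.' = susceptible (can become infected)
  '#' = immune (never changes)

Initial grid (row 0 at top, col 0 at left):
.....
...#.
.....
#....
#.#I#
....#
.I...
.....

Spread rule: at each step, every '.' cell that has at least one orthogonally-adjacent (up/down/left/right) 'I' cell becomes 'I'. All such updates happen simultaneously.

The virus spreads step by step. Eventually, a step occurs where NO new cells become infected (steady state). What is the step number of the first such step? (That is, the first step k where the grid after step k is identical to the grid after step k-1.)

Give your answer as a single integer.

Answer: 8

Derivation:
Step 0 (initial): 2 infected
Step 1: +6 new -> 8 infected
Step 2: +9 new -> 17 infected
Step 3: +5 new -> 22 infected
Step 4: +4 new -> 26 infected
Step 5: +4 new -> 30 infected
Step 6: +3 new -> 33 infected
Step 7: +1 new -> 34 infected
Step 8: +0 new -> 34 infected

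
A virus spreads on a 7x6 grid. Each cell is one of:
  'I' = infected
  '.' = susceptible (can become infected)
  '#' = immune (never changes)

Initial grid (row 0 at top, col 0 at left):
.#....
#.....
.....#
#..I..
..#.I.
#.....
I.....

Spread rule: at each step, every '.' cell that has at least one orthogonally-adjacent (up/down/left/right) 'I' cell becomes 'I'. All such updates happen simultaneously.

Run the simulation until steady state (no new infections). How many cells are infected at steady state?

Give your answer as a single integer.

Step 0 (initial): 3 infected
Step 1: +7 new -> 10 infected
Step 2: +10 new -> 20 infected
Step 3: +8 new -> 28 infected
Step 4: +6 new -> 34 infected
Step 5: +1 new -> 35 infected
Step 6: +0 new -> 35 infected

Answer: 35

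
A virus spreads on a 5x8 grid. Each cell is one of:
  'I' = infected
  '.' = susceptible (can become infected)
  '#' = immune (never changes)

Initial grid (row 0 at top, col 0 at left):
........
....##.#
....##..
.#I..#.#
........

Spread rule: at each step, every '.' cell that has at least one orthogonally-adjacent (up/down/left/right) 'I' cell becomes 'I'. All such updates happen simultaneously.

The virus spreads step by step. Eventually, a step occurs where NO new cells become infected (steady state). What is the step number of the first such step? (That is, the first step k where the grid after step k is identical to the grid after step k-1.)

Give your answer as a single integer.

Answer: 9

Derivation:
Step 0 (initial): 1 infected
Step 1: +3 new -> 4 infected
Step 2: +6 new -> 10 infected
Step 3: +6 new -> 16 infected
Step 4: +5 new -> 21 infected
Step 5: +3 new -> 24 infected
Step 6: +3 new -> 27 infected
Step 7: +2 new -> 29 infected
Step 8: +3 new -> 32 infected
Step 9: +0 new -> 32 infected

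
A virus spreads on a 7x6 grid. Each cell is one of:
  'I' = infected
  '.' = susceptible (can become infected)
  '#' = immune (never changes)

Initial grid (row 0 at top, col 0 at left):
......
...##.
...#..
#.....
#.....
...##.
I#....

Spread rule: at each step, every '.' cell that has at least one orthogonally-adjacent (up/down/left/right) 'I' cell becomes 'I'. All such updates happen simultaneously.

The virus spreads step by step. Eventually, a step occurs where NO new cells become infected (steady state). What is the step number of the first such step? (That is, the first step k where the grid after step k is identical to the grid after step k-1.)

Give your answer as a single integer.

Answer: 12

Derivation:
Step 0 (initial): 1 infected
Step 1: +1 new -> 2 infected
Step 2: +1 new -> 3 infected
Step 3: +2 new -> 5 infected
Step 4: +3 new -> 8 infected
Step 5: +4 new -> 12 infected
Step 6: +6 new -> 18 infected
Step 7: +6 new -> 24 infected
Step 8: +5 new -> 29 infected
Step 9: +2 new -> 31 infected
Step 10: +2 new -> 33 infected
Step 11: +1 new -> 34 infected
Step 12: +0 new -> 34 infected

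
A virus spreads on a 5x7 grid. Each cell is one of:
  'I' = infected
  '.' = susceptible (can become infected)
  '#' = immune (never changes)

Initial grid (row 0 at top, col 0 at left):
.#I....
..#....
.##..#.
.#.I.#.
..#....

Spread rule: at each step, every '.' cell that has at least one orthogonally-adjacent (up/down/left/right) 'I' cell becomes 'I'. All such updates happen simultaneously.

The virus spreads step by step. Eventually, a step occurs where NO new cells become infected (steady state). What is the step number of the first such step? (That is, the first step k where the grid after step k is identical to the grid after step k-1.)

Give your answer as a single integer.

Step 0 (initial): 2 infected
Step 1: +5 new -> 7 infected
Step 2: +4 new -> 11 infected
Step 3: +3 new -> 14 infected
Step 4: +3 new -> 17 infected
Step 5: +2 new -> 19 infected
Step 6: +1 new -> 20 infected
Step 7: +0 new -> 20 infected

Answer: 7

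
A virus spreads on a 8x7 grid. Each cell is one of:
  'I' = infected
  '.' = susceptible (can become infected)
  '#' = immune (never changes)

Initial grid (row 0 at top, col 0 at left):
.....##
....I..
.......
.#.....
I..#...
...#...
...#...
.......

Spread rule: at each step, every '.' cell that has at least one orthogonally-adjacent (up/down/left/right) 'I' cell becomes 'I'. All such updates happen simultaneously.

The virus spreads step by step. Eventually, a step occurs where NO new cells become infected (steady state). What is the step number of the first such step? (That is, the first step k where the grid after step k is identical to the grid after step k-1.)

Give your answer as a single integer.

Step 0 (initial): 2 infected
Step 1: +7 new -> 9 infected
Step 2: +10 new -> 19 infected
Step 3: +13 new -> 32 infected
Step 4: +7 new -> 39 infected
Step 5: +4 new -> 43 infected
Step 6: +4 new -> 47 infected
Step 7: +2 new -> 49 infected
Step 8: +1 new -> 50 infected
Step 9: +0 new -> 50 infected

Answer: 9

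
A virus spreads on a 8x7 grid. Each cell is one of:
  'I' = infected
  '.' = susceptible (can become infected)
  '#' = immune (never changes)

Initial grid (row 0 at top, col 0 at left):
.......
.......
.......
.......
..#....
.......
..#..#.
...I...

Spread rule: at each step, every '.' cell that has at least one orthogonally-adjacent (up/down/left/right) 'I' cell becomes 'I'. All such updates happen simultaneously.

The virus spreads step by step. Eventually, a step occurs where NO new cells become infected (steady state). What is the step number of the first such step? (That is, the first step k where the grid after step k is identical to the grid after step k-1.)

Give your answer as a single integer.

Answer: 11

Derivation:
Step 0 (initial): 1 infected
Step 1: +3 new -> 4 infected
Step 2: +4 new -> 8 infected
Step 3: +6 new -> 14 infected
Step 4: +6 new -> 20 infected
Step 5: +7 new -> 27 infected
Step 6: +7 new -> 34 infected
Step 7: +7 new -> 41 infected
Step 8: +6 new -> 47 infected
Step 9: +4 new -> 51 infected
Step 10: +2 new -> 53 infected
Step 11: +0 new -> 53 infected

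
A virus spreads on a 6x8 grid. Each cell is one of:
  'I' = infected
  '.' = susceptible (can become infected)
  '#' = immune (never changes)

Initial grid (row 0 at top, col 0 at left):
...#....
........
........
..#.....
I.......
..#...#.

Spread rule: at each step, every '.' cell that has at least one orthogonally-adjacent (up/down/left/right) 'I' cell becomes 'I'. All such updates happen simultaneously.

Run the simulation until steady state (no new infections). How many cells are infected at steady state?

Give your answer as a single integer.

Step 0 (initial): 1 infected
Step 1: +3 new -> 4 infected
Step 2: +4 new -> 8 infected
Step 3: +3 new -> 11 infected
Step 4: +6 new -> 17 infected
Step 5: +6 new -> 23 infected
Step 6: +6 new -> 29 infected
Step 7: +4 new -> 33 infected
Step 8: +5 new -> 38 infected
Step 9: +3 new -> 41 infected
Step 10: +2 new -> 43 infected
Step 11: +1 new -> 44 infected
Step 12: +0 new -> 44 infected

Answer: 44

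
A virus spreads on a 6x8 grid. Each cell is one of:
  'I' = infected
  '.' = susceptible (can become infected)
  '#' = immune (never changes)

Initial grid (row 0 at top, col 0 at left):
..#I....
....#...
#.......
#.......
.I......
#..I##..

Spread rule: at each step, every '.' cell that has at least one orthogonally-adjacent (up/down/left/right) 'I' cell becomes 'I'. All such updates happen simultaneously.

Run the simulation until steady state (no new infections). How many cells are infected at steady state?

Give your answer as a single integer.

Step 0 (initial): 3 infected
Step 1: +8 new -> 11 infected
Step 2: +7 new -> 18 infected
Step 3: +7 new -> 25 infected
Step 4: +7 new -> 32 infected
Step 5: +6 new -> 38 infected
Step 6: +3 new -> 41 infected
Step 7: +0 new -> 41 infected

Answer: 41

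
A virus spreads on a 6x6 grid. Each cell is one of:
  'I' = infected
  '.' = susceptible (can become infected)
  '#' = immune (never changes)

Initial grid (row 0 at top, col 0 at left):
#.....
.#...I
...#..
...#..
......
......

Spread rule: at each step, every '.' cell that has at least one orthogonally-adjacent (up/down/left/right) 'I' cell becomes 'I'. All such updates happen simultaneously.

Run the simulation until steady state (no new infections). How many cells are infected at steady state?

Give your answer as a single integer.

Step 0 (initial): 1 infected
Step 1: +3 new -> 4 infected
Step 2: +4 new -> 8 infected
Step 3: +4 new -> 12 infected
Step 4: +4 new -> 16 infected
Step 5: +5 new -> 21 infected
Step 6: +4 new -> 25 infected
Step 7: +4 new -> 29 infected
Step 8: +2 new -> 31 infected
Step 9: +1 new -> 32 infected
Step 10: +0 new -> 32 infected

Answer: 32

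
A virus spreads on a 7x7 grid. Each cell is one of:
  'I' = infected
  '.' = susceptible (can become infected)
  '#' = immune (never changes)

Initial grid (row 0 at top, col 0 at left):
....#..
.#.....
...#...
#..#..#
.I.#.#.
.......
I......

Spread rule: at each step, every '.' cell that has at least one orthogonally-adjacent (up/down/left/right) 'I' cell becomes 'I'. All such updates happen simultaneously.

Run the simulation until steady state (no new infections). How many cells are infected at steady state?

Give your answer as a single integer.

Step 0 (initial): 2 infected
Step 1: +6 new -> 8 infected
Step 2: +4 new -> 12 infected
Step 3: +4 new -> 16 infected
Step 4: +4 new -> 20 infected
Step 5: +6 new -> 26 infected
Step 6: +6 new -> 32 infected
Step 7: +4 new -> 36 infected
Step 8: +3 new -> 39 infected
Step 9: +2 new -> 41 infected
Step 10: +0 new -> 41 infected

Answer: 41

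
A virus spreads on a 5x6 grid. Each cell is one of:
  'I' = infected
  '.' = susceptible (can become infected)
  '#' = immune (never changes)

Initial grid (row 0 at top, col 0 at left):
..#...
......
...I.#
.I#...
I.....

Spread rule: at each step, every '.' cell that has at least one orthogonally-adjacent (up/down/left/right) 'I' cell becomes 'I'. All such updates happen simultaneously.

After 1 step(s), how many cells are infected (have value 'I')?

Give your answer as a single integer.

Answer: 10

Derivation:
Step 0 (initial): 3 infected
Step 1: +7 new -> 10 infected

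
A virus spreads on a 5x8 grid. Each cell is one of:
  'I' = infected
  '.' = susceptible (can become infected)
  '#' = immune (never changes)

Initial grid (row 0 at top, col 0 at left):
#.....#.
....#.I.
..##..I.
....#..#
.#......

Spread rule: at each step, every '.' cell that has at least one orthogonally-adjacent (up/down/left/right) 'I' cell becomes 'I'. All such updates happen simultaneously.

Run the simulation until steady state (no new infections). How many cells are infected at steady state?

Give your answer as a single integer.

Step 0 (initial): 2 infected
Step 1: +5 new -> 7 infected
Step 2: +5 new -> 12 infected
Step 3: +3 new -> 15 infected
Step 4: +2 new -> 17 infected
Step 5: +3 new -> 20 infected
Step 6: +4 new -> 24 infected
Step 7: +2 new -> 26 infected
Step 8: +3 new -> 29 infected
Step 9: +2 new -> 31 infected
Step 10: +1 new -> 32 infected
Step 11: +0 new -> 32 infected

Answer: 32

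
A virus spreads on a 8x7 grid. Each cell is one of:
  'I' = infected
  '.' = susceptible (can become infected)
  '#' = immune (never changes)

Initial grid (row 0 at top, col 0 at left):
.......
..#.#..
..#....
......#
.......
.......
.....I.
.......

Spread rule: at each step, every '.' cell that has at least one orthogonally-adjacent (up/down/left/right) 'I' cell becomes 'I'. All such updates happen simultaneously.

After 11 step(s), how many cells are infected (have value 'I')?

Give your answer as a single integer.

Step 0 (initial): 1 infected
Step 1: +4 new -> 5 infected
Step 2: +6 new -> 11 infected
Step 3: +6 new -> 17 infected
Step 4: +6 new -> 23 infected
Step 5: +8 new -> 31 infected
Step 6: +7 new -> 38 infected
Step 7: +5 new -> 43 infected
Step 8: +3 new -> 46 infected
Step 9: +3 new -> 49 infected
Step 10: +2 new -> 51 infected
Step 11: +1 new -> 52 infected

Answer: 52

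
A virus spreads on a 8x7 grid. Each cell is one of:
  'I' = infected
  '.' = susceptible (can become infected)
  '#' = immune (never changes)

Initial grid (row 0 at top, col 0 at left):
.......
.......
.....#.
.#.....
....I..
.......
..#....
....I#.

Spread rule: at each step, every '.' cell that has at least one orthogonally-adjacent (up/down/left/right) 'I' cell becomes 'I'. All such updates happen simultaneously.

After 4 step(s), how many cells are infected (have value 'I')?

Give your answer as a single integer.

Answer: 37

Derivation:
Step 0 (initial): 2 infected
Step 1: +6 new -> 8 infected
Step 2: +10 new -> 18 infected
Step 3: +9 new -> 27 infected
Step 4: +10 new -> 37 infected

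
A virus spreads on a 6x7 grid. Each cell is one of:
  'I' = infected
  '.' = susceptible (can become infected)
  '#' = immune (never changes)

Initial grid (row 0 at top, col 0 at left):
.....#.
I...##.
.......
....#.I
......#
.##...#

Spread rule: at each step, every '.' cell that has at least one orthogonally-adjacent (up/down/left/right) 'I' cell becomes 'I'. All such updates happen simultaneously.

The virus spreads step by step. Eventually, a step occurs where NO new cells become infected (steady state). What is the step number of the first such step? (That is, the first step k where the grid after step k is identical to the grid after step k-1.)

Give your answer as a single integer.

Step 0 (initial): 2 infected
Step 1: +5 new -> 7 infected
Step 2: +7 new -> 14 infected
Step 3: +9 new -> 23 infected
Step 4: +7 new -> 30 infected
Step 5: +4 new -> 34 infected
Step 6: +0 new -> 34 infected

Answer: 6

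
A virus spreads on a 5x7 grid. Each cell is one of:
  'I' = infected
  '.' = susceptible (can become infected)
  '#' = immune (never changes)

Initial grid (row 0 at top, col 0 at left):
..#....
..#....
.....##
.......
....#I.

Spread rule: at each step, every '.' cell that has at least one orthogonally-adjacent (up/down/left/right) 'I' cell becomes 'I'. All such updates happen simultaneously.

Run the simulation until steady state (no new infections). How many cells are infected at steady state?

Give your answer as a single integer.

Answer: 30

Derivation:
Step 0 (initial): 1 infected
Step 1: +2 new -> 3 infected
Step 2: +2 new -> 5 infected
Step 3: +2 new -> 7 infected
Step 4: +4 new -> 11 infected
Step 5: +6 new -> 17 infected
Step 6: +6 new -> 23 infected
Step 7: +4 new -> 27 infected
Step 8: +2 new -> 29 infected
Step 9: +1 new -> 30 infected
Step 10: +0 new -> 30 infected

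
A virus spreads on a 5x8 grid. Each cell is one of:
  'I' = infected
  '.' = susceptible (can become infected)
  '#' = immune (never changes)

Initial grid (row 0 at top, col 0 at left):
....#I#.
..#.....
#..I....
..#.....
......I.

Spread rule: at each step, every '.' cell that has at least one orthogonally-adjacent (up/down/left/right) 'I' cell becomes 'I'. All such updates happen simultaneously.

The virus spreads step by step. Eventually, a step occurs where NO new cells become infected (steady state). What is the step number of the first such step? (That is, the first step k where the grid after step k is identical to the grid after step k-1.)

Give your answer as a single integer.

Answer: 6

Derivation:
Step 0 (initial): 3 infected
Step 1: +8 new -> 11 infected
Step 2: +11 new -> 22 infected
Step 3: +6 new -> 28 infected
Step 4: +5 new -> 33 infected
Step 5: +2 new -> 35 infected
Step 6: +0 new -> 35 infected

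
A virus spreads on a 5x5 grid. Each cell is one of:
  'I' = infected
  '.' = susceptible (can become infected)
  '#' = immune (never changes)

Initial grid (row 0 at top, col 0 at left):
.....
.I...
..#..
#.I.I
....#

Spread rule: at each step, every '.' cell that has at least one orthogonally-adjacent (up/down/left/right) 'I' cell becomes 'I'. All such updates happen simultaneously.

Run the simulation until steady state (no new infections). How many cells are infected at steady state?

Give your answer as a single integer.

Step 0 (initial): 3 infected
Step 1: +8 new -> 11 infected
Step 2: +8 new -> 19 infected
Step 3: +3 new -> 22 infected
Step 4: +0 new -> 22 infected

Answer: 22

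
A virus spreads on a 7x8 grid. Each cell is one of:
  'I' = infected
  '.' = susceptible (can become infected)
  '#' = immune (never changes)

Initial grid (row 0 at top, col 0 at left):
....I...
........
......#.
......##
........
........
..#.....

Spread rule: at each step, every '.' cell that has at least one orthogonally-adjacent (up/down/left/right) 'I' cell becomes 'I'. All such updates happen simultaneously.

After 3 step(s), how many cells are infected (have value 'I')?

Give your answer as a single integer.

Answer: 16

Derivation:
Step 0 (initial): 1 infected
Step 1: +3 new -> 4 infected
Step 2: +5 new -> 9 infected
Step 3: +7 new -> 16 infected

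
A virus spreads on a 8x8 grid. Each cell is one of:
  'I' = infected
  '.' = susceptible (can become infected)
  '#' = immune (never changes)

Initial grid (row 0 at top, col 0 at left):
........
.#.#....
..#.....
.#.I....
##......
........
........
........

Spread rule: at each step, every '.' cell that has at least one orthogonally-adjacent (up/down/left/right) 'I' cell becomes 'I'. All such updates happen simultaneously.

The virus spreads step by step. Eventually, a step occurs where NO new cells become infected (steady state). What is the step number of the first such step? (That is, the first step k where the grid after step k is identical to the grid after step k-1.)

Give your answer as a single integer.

Answer: 12

Derivation:
Step 0 (initial): 1 infected
Step 1: +4 new -> 5 infected
Step 2: +5 new -> 10 infected
Step 3: +7 new -> 17 infected
Step 4: +10 new -> 27 infected
Step 5: +11 new -> 38 infected
Step 6: +8 new -> 46 infected
Step 7: +6 new -> 52 infected
Step 8: +2 new -> 54 infected
Step 9: +1 new -> 55 infected
Step 10: +1 new -> 56 infected
Step 11: +2 new -> 58 infected
Step 12: +0 new -> 58 infected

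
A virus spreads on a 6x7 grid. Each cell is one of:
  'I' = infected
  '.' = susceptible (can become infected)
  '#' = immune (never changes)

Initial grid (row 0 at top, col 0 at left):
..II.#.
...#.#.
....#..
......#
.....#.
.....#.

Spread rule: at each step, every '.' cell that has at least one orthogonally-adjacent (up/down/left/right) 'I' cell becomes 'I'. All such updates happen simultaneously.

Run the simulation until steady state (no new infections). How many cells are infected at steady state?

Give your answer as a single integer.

Step 0 (initial): 2 infected
Step 1: +3 new -> 5 infected
Step 2: +4 new -> 9 infected
Step 3: +4 new -> 13 infected
Step 4: +4 new -> 17 infected
Step 5: +5 new -> 22 infected
Step 6: +5 new -> 27 infected
Step 7: +3 new -> 30 infected
Step 8: +1 new -> 31 infected
Step 9: +1 new -> 32 infected
Step 10: +1 new -> 33 infected
Step 11: +0 new -> 33 infected

Answer: 33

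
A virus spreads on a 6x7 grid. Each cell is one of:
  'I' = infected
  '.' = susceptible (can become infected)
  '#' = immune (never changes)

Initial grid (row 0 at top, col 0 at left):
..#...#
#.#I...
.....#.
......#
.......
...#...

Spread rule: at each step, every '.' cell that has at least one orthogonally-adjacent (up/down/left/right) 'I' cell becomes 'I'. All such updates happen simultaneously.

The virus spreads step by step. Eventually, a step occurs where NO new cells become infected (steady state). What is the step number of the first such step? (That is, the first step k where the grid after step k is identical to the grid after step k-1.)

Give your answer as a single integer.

Answer: 8

Derivation:
Step 0 (initial): 1 infected
Step 1: +3 new -> 4 infected
Step 2: +5 new -> 9 infected
Step 3: +6 new -> 15 infected
Step 4: +7 new -> 22 infected
Step 5: +6 new -> 28 infected
Step 6: +5 new -> 33 infected
Step 7: +2 new -> 35 infected
Step 8: +0 new -> 35 infected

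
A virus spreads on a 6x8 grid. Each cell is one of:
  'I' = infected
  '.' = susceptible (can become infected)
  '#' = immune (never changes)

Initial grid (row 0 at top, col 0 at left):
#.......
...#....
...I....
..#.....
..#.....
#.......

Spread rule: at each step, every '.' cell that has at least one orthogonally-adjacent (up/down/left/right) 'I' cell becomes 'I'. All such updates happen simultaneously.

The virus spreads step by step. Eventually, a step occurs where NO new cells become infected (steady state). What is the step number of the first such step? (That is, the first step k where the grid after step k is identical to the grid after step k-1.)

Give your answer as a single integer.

Step 0 (initial): 1 infected
Step 1: +3 new -> 4 infected
Step 2: +6 new -> 10 infected
Step 3: +10 new -> 20 infected
Step 4: +12 new -> 32 infected
Step 5: +7 new -> 39 infected
Step 6: +3 new -> 42 infected
Step 7: +1 new -> 43 infected
Step 8: +0 new -> 43 infected

Answer: 8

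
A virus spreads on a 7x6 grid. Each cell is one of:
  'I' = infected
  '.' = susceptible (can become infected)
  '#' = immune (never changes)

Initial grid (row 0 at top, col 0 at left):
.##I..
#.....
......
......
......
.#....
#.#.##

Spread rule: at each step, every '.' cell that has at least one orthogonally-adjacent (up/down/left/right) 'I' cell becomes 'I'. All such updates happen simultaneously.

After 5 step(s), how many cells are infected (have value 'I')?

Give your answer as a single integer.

Answer: 23

Derivation:
Step 0 (initial): 1 infected
Step 1: +2 new -> 3 infected
Step 2: +4 new -> 7 infected
Step 3: +5 new -> 12 infected
Step 4: +5 new -> 17 infected
Step 5: +6 new -> 23 infected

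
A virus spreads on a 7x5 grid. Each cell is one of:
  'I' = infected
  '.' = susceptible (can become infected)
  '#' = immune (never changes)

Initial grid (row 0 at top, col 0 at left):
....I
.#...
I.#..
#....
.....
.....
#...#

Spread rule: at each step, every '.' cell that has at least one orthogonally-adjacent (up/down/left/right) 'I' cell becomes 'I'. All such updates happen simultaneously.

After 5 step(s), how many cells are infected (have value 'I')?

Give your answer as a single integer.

Answer: 27

Derivation:
Step 0 (initial): 2 infected
Step 1: +4 new -> 6 infected
Step 2: +5 new -> 11 infected
Step 3: +6 new -> 17 infected
Step 4: +5 new -> 22 infected
Step 5: +5 new -> 27 infected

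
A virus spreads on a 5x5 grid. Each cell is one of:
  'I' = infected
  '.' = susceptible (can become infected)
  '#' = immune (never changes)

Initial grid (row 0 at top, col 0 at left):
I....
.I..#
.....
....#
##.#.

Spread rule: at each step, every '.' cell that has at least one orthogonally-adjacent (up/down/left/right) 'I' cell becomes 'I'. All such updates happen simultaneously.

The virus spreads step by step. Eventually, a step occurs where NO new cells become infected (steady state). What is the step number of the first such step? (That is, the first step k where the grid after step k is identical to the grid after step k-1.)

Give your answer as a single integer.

Step 0 (initial): 2 infected
Step 1: +4 new -> 6 infected
Step 2: +5 new -> 11 infected
Step 3: +4 new -> 15 infected
Step 4: +4 new -> 19 infected
Step 5: +0 new -> 19 infected

Answer: 5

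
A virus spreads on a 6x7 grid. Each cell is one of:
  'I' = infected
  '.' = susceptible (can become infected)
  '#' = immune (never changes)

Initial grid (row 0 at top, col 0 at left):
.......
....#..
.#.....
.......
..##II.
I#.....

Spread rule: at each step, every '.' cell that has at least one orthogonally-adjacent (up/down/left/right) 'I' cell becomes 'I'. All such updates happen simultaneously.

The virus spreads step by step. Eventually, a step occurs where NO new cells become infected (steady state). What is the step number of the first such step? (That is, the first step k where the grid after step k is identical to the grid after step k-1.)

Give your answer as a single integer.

Step 0 (initial): 3 infected
Step 1: +6 new -> 9 infected
Step 2: +8 new -> 17 infected
Step 3: +7 new -> 24 infected
Step 4: +5 new -> 29 infected
Step 5: +6 new -> 35 infected
Step 6: +2 new -> 37 infected
Step 7: +0 new -> 37 infected

Answer: 7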